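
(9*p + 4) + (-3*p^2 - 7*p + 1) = -3*p^2 + 2*p + 5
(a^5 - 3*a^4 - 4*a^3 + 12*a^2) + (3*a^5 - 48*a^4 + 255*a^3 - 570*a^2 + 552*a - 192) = 4*a^5 - 51*a^4 + 251*a^3 - 558*a^2 + 552*a - 192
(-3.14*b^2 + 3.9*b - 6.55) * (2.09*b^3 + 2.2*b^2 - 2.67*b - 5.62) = -6.5626*b^5 + 1.243*b^4 + 3.2743*b^3 - 7.1762*b^2 - 4.4295*b + 36.811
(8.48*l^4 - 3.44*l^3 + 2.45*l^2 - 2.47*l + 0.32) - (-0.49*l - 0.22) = 8.48*l^4 - 3.44*l^3 + 2.45*l^2 - 1.98*l + 0.54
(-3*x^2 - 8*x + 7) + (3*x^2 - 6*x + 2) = 9 - 14*x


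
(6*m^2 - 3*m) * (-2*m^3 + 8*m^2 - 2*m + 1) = -12*m^5 + 54*m^4 - 36*m^3 + 12*m^2 - 3*m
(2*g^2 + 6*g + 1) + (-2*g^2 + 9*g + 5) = 15*g + 6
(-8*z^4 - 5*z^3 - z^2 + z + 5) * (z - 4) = -8*z^5 + 27*z^4 + 19*z^3 + 5*z^2 + z - 20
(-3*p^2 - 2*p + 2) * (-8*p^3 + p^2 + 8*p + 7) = 24*p^5 + 13*p^4 - 42*p^3 - 35*p^2 + 2*p + 14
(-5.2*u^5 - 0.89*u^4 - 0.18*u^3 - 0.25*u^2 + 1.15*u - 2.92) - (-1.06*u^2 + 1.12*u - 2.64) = -5.2*u^5 - 0.89*u^4 - 0.18*u^3 + 0.81*u^2 + 0.0299999999999998*u - 0.28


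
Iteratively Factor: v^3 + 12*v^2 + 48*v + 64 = (v + 4)*(v^2 + 8*v + 16) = (v + 4)^2*(v + 4)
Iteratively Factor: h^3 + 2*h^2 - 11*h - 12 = (h - 3)*(h^2 + 5*h + 4) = (h - 3)*(h + 1)*(h + 4)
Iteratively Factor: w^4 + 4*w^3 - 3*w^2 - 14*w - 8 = (w + 4)*(w^3 - 3*w - 2) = (w + 1)*(w + 4)*(w^2 - w - 2) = (w - 2)*(w + 1)*(w + 4)*(w + 1)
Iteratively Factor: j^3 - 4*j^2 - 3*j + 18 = (j - 3)*(j^2 - j - 6) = (j - 3)*(j + 2)*(j - 3)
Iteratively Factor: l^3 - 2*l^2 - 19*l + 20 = (l + 4)*(l^2 - 6*l + 5) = (l - 5)*(l + 4)*(l - 1)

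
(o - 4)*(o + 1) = o^2 - 3*o - 4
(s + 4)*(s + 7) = s^2 + 11*s + 28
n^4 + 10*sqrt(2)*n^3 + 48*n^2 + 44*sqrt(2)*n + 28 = (n + sqrt(2))^3*(n + 7*sqrt(2))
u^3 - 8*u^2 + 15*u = u*(u - 5)*(u - 3)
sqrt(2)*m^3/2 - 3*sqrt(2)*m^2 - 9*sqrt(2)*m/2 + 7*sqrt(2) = (m - 7)*(m - 1)*(sqrt(2)*m/2 + sqrt(2))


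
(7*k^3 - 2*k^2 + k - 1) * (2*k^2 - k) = 14*k^5 - 11*k^4 + 4*k^3 - 3*k^2 + k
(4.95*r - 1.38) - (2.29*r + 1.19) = 2.66*r - 2.57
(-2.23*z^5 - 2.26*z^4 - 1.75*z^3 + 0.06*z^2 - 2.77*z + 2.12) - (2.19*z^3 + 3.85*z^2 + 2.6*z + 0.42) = -2.23*z^5 - 2.26*z^4 - 3.94*z^3 - 3.79*z^2 - 5.37*z + 1.7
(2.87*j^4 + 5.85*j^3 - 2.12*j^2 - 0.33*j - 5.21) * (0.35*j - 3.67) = 1.0045*j^5 - 8.4854*j^4 - 22.2115*j^3 + 7.6649*j^2 - 0.6124*j + 19.1207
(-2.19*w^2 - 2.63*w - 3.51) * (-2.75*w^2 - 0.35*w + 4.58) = 6.0225*w^4 + 7.999*w^3 + 0.542799999999999*w^2 - 10.8169*w - 16.0758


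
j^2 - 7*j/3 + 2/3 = (j - 2)*(j - 1/3)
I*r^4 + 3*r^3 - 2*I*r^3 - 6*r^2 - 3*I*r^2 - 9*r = r*(r - 3)*(r - 3*I)*(I*r + I)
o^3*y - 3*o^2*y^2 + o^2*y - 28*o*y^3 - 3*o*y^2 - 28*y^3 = (o - 7*y)*(o + 4*y)*(o*y + y)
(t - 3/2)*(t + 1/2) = t^2 - t - 3/4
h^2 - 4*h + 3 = (h - 3)*(h - 1)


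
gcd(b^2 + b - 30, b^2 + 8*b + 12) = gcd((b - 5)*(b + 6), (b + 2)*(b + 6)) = b + 6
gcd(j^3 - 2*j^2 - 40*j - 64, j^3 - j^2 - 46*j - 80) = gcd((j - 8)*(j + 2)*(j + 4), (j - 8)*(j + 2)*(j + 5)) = j^2 - 6*j - 16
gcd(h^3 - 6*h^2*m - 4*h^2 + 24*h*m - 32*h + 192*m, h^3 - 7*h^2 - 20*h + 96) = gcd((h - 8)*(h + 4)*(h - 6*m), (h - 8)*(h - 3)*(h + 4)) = h^2 - 4*h - 32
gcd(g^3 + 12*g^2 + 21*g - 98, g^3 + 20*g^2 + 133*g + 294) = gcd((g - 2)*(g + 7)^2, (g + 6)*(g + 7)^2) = g^2 + 14*g + 49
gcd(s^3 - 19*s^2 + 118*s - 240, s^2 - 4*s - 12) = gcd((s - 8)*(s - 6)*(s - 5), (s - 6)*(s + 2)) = s - 6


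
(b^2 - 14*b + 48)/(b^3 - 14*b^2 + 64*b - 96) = (b - 8)/(b^2 - 8*b + 16)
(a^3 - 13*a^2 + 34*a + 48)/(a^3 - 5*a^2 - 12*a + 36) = (a^2 - 7*a - 8)/(a^2 + a - 6)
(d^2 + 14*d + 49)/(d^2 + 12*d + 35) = (d + 7)/(d + 5)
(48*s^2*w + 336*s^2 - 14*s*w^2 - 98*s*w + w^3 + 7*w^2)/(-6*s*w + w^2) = -8*s - 56*s/w + w + 7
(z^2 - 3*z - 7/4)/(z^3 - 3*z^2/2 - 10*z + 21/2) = (z + 1/2)/(z^2 + 2*z - 3)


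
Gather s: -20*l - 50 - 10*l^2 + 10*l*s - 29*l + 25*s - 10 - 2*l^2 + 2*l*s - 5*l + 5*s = -12*l^2 - 54*l + s*(12*l + 30) - 60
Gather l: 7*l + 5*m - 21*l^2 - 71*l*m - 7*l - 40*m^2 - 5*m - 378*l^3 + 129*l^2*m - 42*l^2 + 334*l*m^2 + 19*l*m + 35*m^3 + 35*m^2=-378*l^3 + l^2*(129*m - 63) + l*(334*m^2 - 52*m) + 35*m^3 - 5*m^2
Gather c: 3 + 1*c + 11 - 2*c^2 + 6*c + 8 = -2*c^2 + 7*c + 22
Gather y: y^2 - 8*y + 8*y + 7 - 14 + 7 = y^2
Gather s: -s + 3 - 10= -s - 7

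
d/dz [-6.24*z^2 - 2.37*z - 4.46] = -12.48*z - 2.37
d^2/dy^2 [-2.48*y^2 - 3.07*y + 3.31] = -4.96000000000000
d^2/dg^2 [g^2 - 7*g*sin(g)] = 7*g*sin(g) - 14*cos(g) + 2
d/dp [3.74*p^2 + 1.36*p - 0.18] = 7.48*p + 1.36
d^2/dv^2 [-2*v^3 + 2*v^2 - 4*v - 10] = 4 - 12*v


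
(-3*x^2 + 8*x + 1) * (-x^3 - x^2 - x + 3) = 3*x^5 - 5*x^4 - 6*x^3 - 18*x^2 + 23*x + 3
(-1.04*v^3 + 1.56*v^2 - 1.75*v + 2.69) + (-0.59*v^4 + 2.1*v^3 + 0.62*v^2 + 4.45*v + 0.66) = -0.59*v^4 + 1.06*v^3 + 2.18*v^2 + 2.7*v + 3.35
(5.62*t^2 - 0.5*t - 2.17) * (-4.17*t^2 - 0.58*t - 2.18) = -23.4354*t^4 - 1.1746*t^3 - 2.9127*t^2 + 2.3486*t + 4.7306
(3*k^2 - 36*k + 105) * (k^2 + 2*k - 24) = 3*k^4 - 30*k^3 - 39*k^2 + 1074*k - 2520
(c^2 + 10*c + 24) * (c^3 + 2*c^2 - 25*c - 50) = c^5 + 12*c^4 + 19*c^3 - 252*c^2 - 1100*c - 1200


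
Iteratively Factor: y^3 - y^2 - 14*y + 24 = (y - 2)*(y^2 + y - 12) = (y - 3)*(y - 2)*(y + 4)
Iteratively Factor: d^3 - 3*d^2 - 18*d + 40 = (d - 2)*(d^2 - d - 20) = (d - 2)*(d + 4)*(d - 5)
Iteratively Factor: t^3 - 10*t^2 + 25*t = (t - 5)*(t^2 - 5*t) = t*(t - 5)*(t - 5)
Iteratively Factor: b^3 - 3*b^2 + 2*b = (b - 2)*(b^2 - b) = b*(b - 2)*(b - 1)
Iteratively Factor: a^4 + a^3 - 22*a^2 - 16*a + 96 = (a - 4)*(a^3 + 5*a^2 - 2*a - 24) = (a - 4)*(a + 4)*(a^2 + a - 6) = (a - 4)*(a - 2)*(a + 4)*(a + 3)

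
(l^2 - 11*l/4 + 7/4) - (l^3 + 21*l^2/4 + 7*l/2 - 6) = -l^3 - 17*l^2/4 - 25*l/4 + 31/4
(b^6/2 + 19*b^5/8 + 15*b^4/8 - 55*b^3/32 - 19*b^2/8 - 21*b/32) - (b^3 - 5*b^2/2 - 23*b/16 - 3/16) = b^6/2 + 19*b^5/8 + 15*b^4/8 - 87*b^3/32 + b^2/8 + 25*b/32 + 3/16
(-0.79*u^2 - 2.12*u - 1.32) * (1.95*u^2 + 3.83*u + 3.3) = -1.5405*u^4 - 7.1597*u^3 - 13.3006*u^2 - 12.0516*u - 4.356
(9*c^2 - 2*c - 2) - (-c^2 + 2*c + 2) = 10*c^2 - 4*c - 4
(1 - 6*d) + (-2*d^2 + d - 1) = -2*d^2 - 5*d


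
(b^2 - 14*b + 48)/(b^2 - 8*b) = (b - 6)/b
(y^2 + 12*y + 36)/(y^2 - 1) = (y^2 + 12*y + 36)/(y^2 - 1)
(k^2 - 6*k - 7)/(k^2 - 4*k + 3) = (k^2 - 6*k - 7)/(k^2 - 4*k + 3)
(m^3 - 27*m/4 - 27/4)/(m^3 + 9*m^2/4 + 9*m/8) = 2*(2*m^2 - 3*m - 9)/(m*(4*m + 3))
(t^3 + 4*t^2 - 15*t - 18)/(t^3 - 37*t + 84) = (t^2 + 7*t + 6)/(t^2 + 3*t - 28)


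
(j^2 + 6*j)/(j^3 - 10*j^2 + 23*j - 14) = j*(j + 6)/(j^3 - 10*j^2 + 23*j - 14)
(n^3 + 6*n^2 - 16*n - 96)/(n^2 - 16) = n + 6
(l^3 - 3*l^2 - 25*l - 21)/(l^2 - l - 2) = (l^2 - 4*l - 21)/(l - 2)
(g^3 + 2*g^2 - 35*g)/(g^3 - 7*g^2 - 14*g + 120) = g*(g + 7)/(g^2 - 2*g - 24)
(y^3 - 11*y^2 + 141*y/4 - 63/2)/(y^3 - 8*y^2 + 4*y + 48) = (y^2 - 5*y + 21/4)/(y^2 - 2*y - 8)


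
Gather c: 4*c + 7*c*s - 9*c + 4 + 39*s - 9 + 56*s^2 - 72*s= c*(7*s - 5) + 56*s^2 - 33*s - 5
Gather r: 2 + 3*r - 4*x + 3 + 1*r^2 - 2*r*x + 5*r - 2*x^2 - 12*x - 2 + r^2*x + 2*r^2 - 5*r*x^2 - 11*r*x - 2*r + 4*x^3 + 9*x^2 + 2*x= r^2*(x + 3) + r*(-5*x^2 - 13*x + 6) + 4*x^3 + 7*x^2 - 14*x + 3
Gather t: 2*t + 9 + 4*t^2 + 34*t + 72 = 4*t^2 + 36*t + 81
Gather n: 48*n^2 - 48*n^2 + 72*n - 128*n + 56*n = 0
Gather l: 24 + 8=32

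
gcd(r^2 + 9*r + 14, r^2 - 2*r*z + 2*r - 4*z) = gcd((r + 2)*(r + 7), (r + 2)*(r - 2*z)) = r + 2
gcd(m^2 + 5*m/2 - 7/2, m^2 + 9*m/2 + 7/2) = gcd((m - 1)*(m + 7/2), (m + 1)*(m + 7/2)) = m + 7/2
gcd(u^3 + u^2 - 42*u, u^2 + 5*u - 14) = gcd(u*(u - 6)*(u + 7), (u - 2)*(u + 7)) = u + 7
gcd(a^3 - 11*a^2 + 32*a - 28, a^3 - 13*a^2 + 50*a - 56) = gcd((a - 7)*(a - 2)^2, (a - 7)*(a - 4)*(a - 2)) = a^2 - 9*a + 14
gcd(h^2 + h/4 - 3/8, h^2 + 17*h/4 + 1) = 1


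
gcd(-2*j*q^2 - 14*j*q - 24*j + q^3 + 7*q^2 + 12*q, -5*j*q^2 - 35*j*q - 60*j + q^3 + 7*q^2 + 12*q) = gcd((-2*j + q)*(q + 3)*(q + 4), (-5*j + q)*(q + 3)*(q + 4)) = q^2 + 7*q + 12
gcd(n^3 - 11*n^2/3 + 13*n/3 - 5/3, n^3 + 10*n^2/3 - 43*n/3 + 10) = n^2 - 8*n/3 + 5/3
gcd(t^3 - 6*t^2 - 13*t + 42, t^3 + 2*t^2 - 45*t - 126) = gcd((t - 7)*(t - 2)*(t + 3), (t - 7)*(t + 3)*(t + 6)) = t^2 - 4*t - 21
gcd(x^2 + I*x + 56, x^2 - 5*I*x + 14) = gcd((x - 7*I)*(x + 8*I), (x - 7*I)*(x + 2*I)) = x - 7*I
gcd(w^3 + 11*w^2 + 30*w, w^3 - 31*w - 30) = w + 5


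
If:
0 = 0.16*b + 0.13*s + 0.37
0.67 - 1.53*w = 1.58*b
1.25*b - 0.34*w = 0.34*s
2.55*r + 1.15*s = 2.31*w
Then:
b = -0.41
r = 1.83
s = -2.35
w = 0.86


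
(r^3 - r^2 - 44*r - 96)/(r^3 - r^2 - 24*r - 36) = (r^2 - 4*r - 32)/(r^2 - 4*r - 12)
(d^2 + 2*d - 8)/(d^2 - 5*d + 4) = (d^2 + 2*d - 8)/(d^2 - 5*d + 4)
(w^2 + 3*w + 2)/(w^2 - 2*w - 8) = (w + 1)/(w - 4)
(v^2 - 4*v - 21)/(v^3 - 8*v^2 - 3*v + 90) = (v - 7)/(v^2 - 11*v + 30)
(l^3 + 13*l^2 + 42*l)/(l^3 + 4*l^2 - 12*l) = (l + 7)/(l - 2)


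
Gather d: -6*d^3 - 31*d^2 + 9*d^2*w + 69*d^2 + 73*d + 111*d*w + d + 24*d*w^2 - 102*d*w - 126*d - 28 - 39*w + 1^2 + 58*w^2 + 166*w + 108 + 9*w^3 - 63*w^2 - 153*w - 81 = -6*d^3 + d^2*(9*w + 38) + d*(24*w^2 + 9*w - 52) + 9*w^3 - 5*w^2 - 26*w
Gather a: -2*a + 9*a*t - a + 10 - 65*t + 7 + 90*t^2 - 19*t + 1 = a*(9*t - 3) + 90*t^2 - 84*t + 18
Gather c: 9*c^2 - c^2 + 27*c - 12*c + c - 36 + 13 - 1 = 8*c^2 + 16*c - 24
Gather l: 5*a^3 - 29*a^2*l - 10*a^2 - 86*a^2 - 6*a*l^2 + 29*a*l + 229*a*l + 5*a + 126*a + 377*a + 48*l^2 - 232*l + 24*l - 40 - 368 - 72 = 5*a^3 - 96*a^2 + 508*a + l^2*(48 - 6*a) + l*(-29*a^2 + 258*a - 208) - 480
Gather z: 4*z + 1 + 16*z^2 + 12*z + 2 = 16*z^2 + 16*z + 3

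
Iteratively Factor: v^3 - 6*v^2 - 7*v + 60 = (v + 3)*(v^2 - 9*v + 20) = (v - 5)*(v + 3)*(v - 4)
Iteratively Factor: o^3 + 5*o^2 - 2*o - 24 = (o + 4)*(o^2 + o - 6) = (o + 3)*(o + 4)*(o - 2)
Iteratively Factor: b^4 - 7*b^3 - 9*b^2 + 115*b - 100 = (b - 5)*(b^3 - 2*b^2 - 19*b + 20) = (b - 5)*(b + 4)*(b^2 - 6*b + 5) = (b - 5)^2*(b + 4)*(b - 1)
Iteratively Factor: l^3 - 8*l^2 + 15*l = (l - 3)*(l^2 - 5*l) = (l - 5)*(l - 3)*(l)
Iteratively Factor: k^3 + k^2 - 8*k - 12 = (k + 2)*(k^2 - k - 6) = (k + 2)^2*(k - 3)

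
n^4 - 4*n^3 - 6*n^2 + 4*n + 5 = (n - 5)*(n - 1)*(n + 1)^2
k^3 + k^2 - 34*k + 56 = (k - 4)*(k - 2)*(k + 7)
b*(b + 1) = b^2 + b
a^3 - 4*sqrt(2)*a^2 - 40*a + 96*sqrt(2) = (a - 6*sqrt(2))*(a - 2*sqrt(2))*(a + 4*sqrt(2))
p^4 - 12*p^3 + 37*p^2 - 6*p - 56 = (p - 7)*(p - 4)*(p - 2)*(p + 1)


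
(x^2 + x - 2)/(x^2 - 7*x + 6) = (x + 2)/(x - 6)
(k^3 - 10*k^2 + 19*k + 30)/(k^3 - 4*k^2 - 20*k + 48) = (k^2 - 4*k - 5)/(k^2 + 2*k - 8)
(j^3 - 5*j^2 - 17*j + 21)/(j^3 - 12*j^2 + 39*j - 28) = (j + 3)/(j - 4)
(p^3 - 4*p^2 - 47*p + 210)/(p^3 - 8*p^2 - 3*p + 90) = (p + 7)/(p + 3)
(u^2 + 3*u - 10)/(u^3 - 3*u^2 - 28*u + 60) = 1/(u - 6)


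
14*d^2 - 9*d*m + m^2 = (-7*d + m)*(-2*d + m)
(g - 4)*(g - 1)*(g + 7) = g^3 + 2*g^2 - 31*g + 28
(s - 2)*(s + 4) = s^2 + 2*s - 8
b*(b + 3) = b^2 + 3*b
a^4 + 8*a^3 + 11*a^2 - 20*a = a*(a - 1)*(a + 4)*(a + 5)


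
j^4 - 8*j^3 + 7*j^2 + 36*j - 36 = (j - 6)*(j - 3)*(j - 1)*(j + 2)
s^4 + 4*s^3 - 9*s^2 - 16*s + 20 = (s - 2)*(s - 1)*(s + 2)*(s + 5)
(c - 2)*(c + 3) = c^2 + c - 6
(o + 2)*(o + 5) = o^2 + 7*o + 10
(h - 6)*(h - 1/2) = h^2 - 13*h/2 + 3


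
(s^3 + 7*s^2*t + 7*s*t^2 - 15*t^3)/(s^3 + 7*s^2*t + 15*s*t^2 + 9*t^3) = (s^2 + 4*s*t - 5*t^2)/(s^2 + 4*s*t + 3*t^2)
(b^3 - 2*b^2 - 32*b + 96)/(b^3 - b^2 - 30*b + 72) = (b - 4)/(b - 3)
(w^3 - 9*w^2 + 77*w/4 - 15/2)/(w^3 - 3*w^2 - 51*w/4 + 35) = (2*w^2 - 13*w + 6)/(2*w^2 - w - 28)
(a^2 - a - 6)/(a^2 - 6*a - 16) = (a - 3)/(a - 8)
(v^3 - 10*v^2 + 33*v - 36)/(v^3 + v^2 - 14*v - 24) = (v^2 - 6*v + 9)/(v^2 + 5*v + 6)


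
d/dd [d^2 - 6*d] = 2*d - 6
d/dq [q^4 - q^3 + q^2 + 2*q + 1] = 4*q^3 - 3*q^2 + 2*q + 2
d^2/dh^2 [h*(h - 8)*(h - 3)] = 6*h - 22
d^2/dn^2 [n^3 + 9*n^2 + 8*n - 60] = 6*n + 18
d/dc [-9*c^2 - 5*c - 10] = -18*c - 5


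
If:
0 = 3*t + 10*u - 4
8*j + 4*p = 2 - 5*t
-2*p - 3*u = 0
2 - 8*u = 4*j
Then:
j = 3/58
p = -39/116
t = 17/29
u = 13/58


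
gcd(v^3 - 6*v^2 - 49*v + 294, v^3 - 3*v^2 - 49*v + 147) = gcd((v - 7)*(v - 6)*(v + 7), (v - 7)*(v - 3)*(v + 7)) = v^2 - 49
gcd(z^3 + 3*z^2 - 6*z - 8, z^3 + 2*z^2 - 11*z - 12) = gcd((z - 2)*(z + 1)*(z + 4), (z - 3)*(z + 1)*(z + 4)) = z^2 + 5*z + 4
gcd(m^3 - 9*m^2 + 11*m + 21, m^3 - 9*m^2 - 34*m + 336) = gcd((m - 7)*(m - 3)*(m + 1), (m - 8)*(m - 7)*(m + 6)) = m - 7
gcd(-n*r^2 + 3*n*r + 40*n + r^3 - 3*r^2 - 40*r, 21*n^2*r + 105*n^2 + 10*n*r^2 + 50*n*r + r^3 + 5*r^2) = r + 5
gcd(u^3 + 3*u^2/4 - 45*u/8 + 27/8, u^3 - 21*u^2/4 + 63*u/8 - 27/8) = u^2 - 9*u/4 + 9/8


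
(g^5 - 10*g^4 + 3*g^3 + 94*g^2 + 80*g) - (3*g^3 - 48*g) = g^5 - 10*g^4 + 94*g^2 + 128*g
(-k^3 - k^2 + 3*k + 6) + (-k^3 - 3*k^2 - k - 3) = -2*k^3 - 4*k^2 + 2*k + 3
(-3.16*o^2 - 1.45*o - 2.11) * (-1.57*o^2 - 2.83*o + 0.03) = 4.9612*o^4 + 11.2193*o^3 + 7.3214*o^2 + 5.9278*o - 0.0633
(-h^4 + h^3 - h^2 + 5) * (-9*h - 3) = 9*h^5 - 6*h^4 + 6*h^3 + 3*h^2 - 45*h - 15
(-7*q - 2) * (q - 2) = -7*q^2 + 12*q + 4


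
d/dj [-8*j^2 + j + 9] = 1 - 16*j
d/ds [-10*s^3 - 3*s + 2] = -30*s^2 - 3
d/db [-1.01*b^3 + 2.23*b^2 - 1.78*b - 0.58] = -3.03*b^2 + 4.46*b - 1.78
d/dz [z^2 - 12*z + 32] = 2*z - 12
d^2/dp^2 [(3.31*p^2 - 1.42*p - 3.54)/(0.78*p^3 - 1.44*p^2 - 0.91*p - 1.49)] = (4.02760799999999*p^6 - 5.18356799999999*p^5 - 2.17854000000002*p^4 + 100.894692*p^3 - 91.382616*p^2 - 34.237512*p + 27.875718)/(0.474552*p^9 - 2.628288*p^8 + 3.191292*p^7 + 0.427140000000001*p^6 + 6.318234*p^5 - 6.500772*p^4 - 7.273513*p^3 - 13.292439*p^2 - 6.060873*p - 3.307949)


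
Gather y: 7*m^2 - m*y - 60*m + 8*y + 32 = 7*m^2 - 60*m + y*(8 - m) + 32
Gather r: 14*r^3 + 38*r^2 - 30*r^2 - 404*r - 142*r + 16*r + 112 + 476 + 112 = 14*r^3 + 8*r^2 - 530*r + 700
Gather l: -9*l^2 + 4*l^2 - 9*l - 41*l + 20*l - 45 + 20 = -5*l^2 - 30*l - 25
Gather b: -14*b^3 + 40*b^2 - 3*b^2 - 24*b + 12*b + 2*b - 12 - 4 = -14*b^3 + 37*b^2 - 10*b - 16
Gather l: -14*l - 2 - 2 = -14*l - 4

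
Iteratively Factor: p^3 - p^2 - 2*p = (p - 2)*(p^2 + p) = p*(p - 2)*(p + 1)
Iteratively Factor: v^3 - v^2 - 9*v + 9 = (v - 3)*(v^2 + 2*v - 3) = (v - 3)*(v + 3)*(v - 1)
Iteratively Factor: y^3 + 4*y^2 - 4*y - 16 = (y + 4)*(y^2 - 4) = (y + 2)*(y + 4)*(y - 2)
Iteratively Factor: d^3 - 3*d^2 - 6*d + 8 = (d - 4)*(d^2 + d - 2) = (d - 4)*(d + 2)*(d - 1)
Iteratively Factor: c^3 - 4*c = (c + 2)*(c^2 - 2*c) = c*(c + 2)*(c - 2)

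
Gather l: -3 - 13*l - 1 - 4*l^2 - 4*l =-4*l^2 - 17*l - 4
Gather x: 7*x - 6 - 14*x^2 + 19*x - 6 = -14*x^2 + 26*x - 12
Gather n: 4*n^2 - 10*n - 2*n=4*n^2 - 12*n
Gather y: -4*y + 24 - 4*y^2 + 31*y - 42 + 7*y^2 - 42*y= 3*y^2 - 15*y - 18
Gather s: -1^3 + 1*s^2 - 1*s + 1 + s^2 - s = 2*s^2 - 2*s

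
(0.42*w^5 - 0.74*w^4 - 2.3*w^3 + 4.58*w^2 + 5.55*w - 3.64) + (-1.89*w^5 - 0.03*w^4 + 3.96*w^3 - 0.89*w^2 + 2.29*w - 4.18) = -1.47*w^5 - 0.77*w^4 + 1.66*w^3 + 3.69*w^2 + 7.84*w - 7.82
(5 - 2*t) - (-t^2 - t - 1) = t^2 - t + 6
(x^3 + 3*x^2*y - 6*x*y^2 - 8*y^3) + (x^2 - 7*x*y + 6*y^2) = x^3 + 3*x^2*y + x^2 - 6*x*y^2 - 7*x*y - 8*y^3 + 6*y^2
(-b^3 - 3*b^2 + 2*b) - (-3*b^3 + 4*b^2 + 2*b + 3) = 2*b^3 - 7*b^2 - 3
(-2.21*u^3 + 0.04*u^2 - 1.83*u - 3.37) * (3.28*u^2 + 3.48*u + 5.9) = -7.2488*u^5 - 7.5596*u^4 - 18.9022*u^3 - 17.186*u^2 - 22.5246*u - 19.883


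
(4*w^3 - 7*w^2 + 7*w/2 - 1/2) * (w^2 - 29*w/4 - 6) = 4*w^5 - 36*w^4 + 121*w^3/4 + 129*w^2/8 - 139*w/8 + 3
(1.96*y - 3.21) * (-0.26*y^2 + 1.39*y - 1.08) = -0.5096*y^3 + 3.559*y^2 - 6.5787*y + 3.4668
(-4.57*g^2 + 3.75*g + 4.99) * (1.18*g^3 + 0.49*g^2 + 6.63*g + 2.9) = -5.3926*g^5 + 2.1857*g^4 - 22.5734*g^3 + 14.0546*g^2 + 43.9587*g + 14.471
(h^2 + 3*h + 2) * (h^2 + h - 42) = h^4 + 4*h^3 - 37*h^2 - 124*h - 84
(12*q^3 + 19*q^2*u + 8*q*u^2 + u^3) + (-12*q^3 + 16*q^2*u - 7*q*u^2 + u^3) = 35*q^2*u + q*u^2 + 2*u^3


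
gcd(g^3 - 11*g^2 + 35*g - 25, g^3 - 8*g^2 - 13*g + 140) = g - 5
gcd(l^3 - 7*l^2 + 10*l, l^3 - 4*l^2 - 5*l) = l^2 - 5*l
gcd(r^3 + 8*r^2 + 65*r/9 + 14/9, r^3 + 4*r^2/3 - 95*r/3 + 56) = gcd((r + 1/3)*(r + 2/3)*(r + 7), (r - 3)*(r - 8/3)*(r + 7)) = r + 7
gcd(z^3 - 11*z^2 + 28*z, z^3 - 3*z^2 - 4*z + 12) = 1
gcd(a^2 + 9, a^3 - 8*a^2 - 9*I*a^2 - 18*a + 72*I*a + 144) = a - 3*I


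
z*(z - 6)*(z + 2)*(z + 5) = z^4 + z^3 - 32*z^2 - 60*z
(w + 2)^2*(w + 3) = w^3 + 7*w^2 + 16*w + 12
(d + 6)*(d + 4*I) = d^2 + 6*d + 4*I*d + 24*I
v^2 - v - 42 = (v - 7)*(v + 6)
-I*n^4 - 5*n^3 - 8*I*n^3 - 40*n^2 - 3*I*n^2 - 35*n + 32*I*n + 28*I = (n + 7)*(n - 4*I)*(n - I)*(-I*n - I)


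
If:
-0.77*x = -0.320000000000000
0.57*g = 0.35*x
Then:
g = 0.26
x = 0.42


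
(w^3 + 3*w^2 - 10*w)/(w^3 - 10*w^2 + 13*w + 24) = w*(w^2 + 3*w - 10)/(w^3 - 10*w^2 + 13*w + 24)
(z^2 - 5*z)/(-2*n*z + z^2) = (5 - z)/(2*n - z)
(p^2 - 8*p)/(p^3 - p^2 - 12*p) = (8 - p)/(-p^2 + p + 12)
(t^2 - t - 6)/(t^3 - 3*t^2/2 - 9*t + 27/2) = 2*(t + 2)/(2*t^2 + 3*t - 9)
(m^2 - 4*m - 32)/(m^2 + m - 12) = (m - 8)/(m - 3)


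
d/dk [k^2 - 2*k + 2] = 2*k - 2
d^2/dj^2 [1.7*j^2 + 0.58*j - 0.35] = 3.40000000000000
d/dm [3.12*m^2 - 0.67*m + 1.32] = 6.24*m - 0.67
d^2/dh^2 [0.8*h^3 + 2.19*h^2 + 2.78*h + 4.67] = 4.8*h + 4.38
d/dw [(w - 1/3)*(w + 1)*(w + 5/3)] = 3*w^2 + 14*w/3 + 7/9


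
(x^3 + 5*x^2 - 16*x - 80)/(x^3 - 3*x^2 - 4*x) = (x^2 + 9*x + 20)/(x*(x + 1))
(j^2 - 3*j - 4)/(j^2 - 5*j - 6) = (j - 4)/(j - 6)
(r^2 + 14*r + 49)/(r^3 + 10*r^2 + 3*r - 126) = (r + 7)/(r^2 + 3*r - 18)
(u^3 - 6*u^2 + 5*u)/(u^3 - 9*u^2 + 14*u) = (u^2 - 6*u + 5)/(u^2 - 9*u + 14)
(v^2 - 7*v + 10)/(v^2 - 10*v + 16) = (v - 5)/(v - 8)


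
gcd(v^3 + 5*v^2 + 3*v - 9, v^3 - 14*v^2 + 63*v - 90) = 1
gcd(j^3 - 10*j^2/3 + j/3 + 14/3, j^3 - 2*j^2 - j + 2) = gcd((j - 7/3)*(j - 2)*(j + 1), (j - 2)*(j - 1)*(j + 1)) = j^2 - j - 2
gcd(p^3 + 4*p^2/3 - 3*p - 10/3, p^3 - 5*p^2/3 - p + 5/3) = p^2 - 2*p/3 - 5/3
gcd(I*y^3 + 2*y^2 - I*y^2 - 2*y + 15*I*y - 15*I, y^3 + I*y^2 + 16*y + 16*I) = 1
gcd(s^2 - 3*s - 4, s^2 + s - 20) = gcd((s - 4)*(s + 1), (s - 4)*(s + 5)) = s - 4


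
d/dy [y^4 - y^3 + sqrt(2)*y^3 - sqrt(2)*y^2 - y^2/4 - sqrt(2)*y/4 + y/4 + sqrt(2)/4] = 4*y^3 - 3*y^2 + 3*sqrt(2)*y^2 - 2*sqrt(2)*y - y/2 - sqrt(2)/4 + 1/4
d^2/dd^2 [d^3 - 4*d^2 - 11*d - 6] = 6*d - 8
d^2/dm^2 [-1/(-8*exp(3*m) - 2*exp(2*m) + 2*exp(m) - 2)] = ((-36*exp(2*m) - 4*exp(m) + 1)*(4*exp(3*m) + exp(2*m) - exp(m) + 1)/2 + (12*exp(2*m) + 2*exp(m) - 1)^2*exp(m))*exp(m)/(4*exp(3*m) + exp(2*m) - exp(m) + 1)^3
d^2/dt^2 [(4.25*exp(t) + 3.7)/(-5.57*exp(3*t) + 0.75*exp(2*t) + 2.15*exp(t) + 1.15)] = (-527.4233*exp(6*t) - 979.866045*exp(5*t) - 35.9498749999999*exp(4*t) - 266.75705*exp(3*t) - 209.20815*exp(2*t) + 6.169875*exp(t) + 3.527625)*exp(t)/(172.808693*exp(9*t) - 69.806025*exp(8*t) - 190.71123*exp(7*t) - 53.56803*exp(6*t) + 102.4386*exp(5*t) + 70.2897*exp(4*t) + 1.03435*exp(3*t) - 18.92325*exp(2*t) - 8.530125*exp(t) - 1.520875)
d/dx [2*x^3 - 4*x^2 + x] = 6*x^2 - 8*x + 1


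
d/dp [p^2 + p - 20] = 2*p + 1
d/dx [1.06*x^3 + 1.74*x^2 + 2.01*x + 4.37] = 3.18*x^2 + 3.48*x + 2.01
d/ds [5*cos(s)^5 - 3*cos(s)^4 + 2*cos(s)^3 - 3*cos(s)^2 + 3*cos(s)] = (-25*cos(s)^4 + 12*cos(s)^3 - 6*cos(s)^2 + 6*cos(s) - 3)*sin(s)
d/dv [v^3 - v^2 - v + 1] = 3*v^2 - 2*v - 1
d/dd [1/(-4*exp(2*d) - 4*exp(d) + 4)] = (2*exp(d) + 1)*exp(d)/(4*(exp(2*d) + exp(d) - 1)^2)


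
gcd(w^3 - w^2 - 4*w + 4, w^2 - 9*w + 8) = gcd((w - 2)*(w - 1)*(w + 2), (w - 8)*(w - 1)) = w - 1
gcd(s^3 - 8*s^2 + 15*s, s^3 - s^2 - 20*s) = s^2 - 5*s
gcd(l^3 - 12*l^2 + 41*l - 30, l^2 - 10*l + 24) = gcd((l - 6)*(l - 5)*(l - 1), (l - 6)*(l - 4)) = l - 6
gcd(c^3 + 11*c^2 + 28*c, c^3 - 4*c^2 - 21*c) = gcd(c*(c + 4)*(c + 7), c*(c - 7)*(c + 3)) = c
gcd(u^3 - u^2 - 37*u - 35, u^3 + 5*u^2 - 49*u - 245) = u^2 - 2*u - 35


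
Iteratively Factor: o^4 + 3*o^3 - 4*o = (o + 2)*(o^3 + o^2 - 2*o) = o*(o + 2)*(o^2 + o - 2) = o*(o - 1)*(o + 2)*(o + 2)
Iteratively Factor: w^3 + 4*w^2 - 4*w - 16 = (w + 4)*(w^2 - 4) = (w + 2)*(w + 4)*(w - 2)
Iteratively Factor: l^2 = (l)*(l)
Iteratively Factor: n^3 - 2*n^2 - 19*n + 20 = (n + 4)*(n^2 - 6*n + 5) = (n - 5)*(n + 4)*(n - 1)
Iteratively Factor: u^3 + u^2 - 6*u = (u)*(u^2 + u - 6) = u*(u - 2)*(u + 3)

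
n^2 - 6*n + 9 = (n - 3)^2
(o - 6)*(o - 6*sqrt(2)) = o^2 - 6*sqrt(2)*o - 6*o + 36*sqrt(2)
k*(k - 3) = k^2 - 3*k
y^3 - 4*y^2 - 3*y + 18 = (y - 3)^2*(y + 2)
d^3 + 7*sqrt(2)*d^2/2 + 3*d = d*(d + sqrt(2)/2)*(d + 3*sqrt(2))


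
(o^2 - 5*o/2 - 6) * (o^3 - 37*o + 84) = o^5 - 5*o^4/2 - 43*o^3 + 353*o^2/2 + 12*o - 504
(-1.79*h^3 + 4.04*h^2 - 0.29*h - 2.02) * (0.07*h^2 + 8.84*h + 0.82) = -0.1253*h^5 - 15.5408*h^4 + 34.2255*h^3 + 0.6078*h^2 - 18.0946*h - 1.6564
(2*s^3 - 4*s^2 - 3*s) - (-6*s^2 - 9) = 2*s^3 + 2*s^2 - 3*s + 9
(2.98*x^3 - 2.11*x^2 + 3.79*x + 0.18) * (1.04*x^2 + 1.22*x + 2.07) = 3.0992*x^5 + 1.4412*x^4 + 7.536*x^3 + 0.443300000000001*x^2 + 8.0649*x + 0.3726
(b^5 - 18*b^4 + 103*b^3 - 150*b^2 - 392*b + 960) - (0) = b^5 - 18*b^4 + 103*b^3 - 150*b^2 - 392*b + 960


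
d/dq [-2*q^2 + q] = 1 - 4*q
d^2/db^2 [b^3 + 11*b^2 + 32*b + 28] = 6*b + 22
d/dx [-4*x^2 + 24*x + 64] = 24 - 8*x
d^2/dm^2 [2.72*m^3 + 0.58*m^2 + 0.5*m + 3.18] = 16.32*m + 1.16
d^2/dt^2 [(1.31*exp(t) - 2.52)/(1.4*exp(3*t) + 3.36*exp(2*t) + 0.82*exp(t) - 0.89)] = (10.2704*exp(6*t) - 25.96608*exp(5*t) - 121.621024*exp(4*t) - 101.97502*exp(3*t) - 25.584048*exp(2*t) - 30.881642*exp(t) - 0.801445)*exp(t)/(2.744*exp(9*t) + 19.7568*exp(8*t) + 52.23792*exp(7*t) + 55.843536*exp(6*t) + 5.477136*exp(5*t) - 29.49576*exp(4*t) - 10.83458*exp(3*t) + 6.18906*exp(2*t) + 1.948566*exp(t) - 0.704969)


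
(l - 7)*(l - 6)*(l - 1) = l^3 - 14*l^2 + 55*l - 42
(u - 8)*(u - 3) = u^2 - 11*u + 24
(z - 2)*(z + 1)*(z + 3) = z^3 + 2*z^2 - 5*z - 6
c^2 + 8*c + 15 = (c + 3)*(c + 5)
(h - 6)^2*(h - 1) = h^3 - 13*h^2 + 48*h - 36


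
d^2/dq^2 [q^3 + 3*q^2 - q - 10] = 6*q + 6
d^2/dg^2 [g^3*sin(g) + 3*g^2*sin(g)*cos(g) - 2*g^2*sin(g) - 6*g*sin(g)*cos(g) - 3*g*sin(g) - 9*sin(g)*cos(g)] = -g^3*sin(g) + 2*g^2*sin(g) - 6*g^2*sin(2*g) + 6*g^2*cos(g) + 9*g*sin(g) + 12*sqrt(2)*g*sin(2*g + pi/4) - 8*g*cos(g) - 4*sin(g) + 21*sin(2*g) - 6*cos(g) - 12*cos(2*g)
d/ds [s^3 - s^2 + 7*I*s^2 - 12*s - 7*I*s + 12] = 3*s^2 + s*(-2 + 14*I) - 12 - 7*I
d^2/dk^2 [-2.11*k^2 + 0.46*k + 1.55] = -4.22000000000000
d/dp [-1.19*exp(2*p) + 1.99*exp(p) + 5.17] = (1.99 - 2.38*exp(p))*exp(p)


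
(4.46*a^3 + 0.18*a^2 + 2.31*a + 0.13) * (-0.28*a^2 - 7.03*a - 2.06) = -1.2488*a^5 - 31.4042*a^4 - 11.0998*a^3 - 16.6465*a^2 - 5.6725*a - 0.2678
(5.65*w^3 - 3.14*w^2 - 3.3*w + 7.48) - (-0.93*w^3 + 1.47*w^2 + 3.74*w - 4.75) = 6.58*w^3 - 4.61*w^2 - 7.04*w + 12.23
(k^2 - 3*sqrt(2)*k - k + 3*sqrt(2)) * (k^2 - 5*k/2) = k^4 - 3*sqrt(2)*k^3 - 7*k^3/2 + 5*k^2/2 + 21*sqrt(2)*k^2/2 - 15*sqrt(2)*k/2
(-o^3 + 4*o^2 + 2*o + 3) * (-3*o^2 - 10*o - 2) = 3*o^5 - 2*o^4 - 44*o^3 - 37*o^2 - 34*o - 6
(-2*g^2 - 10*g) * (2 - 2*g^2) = 4*g^4 + 20*g^3 - 4*g^2 - 20*g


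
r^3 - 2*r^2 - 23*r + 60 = (r - 4)*(r - 3)*(r + 5)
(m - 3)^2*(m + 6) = m^3 - 27*m + 54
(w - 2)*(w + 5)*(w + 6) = w^3 + 9*w^2 + 8*w - 60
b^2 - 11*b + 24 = (b - 8)*(b - 3)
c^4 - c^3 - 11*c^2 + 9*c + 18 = (c - 3)*(c - 2)*(c + 1)*(c + 3)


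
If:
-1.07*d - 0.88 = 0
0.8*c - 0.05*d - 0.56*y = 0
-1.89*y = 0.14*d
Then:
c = -0.01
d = -0.82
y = 0.06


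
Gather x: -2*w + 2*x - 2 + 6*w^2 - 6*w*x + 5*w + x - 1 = 6*w^2 + 3*w + x*(3 - 6*w) - 3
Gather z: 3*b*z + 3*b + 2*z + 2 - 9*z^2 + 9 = 3*b - 9*z^2 + z*(3*b + 2) + 11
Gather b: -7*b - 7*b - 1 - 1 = -14*b - 2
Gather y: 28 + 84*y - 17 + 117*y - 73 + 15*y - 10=216*y - 72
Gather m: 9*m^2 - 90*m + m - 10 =9*m^2 - 89*m - 10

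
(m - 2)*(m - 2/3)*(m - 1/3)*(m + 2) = m^4 - m^3 - 34*m^2/9 + 4*m - 8/9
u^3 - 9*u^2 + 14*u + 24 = (u - 6)*(u - 4)*(u + 1)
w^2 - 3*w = w*(w - 3)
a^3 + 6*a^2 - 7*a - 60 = (a - 3)*(a + 4)*(a + 5)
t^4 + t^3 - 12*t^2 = t^2*(t - 3)*(t + 4)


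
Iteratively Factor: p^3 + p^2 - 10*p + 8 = (p - 1)*(p^2 + 2*p - 8) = (p - 1)*(p + 4)*(p - 2)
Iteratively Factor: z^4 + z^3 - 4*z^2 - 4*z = (z - 2)*(z^3 + 3*z^2 + 2*z) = (z - 2)*(z + 2)*(z^2 + z) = z*(z - 2)*(z + 2)*(z + 1)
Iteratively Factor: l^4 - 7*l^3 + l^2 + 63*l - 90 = (l - 3)*(l^3 - 4*l^2 - 11*l + 30) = (l - 3)*(l - 2)*(l^2 - 2*l - 15) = (l - 5)*(l - 3)*(l - 2)*(l + 3)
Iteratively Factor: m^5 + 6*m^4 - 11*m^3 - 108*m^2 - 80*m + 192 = (m - 4)*(m^4 + 10*m^3 + 29*m^2 + 8*m - 48) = (m - 4)*(m + 4)*(m^3 + 6*m^2 + 5*m - 12) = (m - 4)*(m - 1)*(m + 4)*(m^2 + 7*m + 12) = (m - 4)*(m - 1)*(m + 3)*(m + 4)*(m + 4)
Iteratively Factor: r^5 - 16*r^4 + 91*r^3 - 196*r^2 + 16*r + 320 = (r - 4)*(r^4 - 12*r^3 + 43*r^2 - 24*r - 80) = (r - 4)*(r + 1)*(r^3 - 13*r^2 + 56*r - 80) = (r - 4)^2*(r + 1)*(r^2 - 9*r + 20) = (r - 5)*(r - 4)^2*(r + 1)*(r - 4)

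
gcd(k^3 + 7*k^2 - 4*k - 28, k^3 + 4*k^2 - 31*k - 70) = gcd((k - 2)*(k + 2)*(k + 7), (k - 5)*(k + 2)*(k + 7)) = k^2 + 9*k + 14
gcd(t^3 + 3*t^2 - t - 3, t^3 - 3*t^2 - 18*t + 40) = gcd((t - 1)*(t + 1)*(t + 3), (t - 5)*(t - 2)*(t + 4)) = 1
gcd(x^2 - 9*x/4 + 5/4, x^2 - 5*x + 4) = x - 1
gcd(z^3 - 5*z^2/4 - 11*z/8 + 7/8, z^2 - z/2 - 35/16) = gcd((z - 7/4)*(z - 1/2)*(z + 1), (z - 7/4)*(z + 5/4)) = z - 7/4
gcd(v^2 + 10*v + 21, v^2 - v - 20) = 1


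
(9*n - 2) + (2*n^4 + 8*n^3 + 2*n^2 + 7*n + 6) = 2*n^4 + 8*n^3 + 2*n^2 + 16*n + 4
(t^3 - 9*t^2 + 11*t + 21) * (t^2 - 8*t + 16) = t^5 - 17*t^4 + 99*t^3 - 211*t^2 + 8*t + 336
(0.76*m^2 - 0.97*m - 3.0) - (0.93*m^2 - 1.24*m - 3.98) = -0.17*m^2 + 0.27*m + 0.98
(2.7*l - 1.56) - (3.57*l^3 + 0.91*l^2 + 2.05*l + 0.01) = -3.57*l^3 - 0.91*l^2 + 0.65*l - 1.57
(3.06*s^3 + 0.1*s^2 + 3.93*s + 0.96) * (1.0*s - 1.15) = 3.06*s^4 - 3.419*s^3 + 3.815*s^2 - 3.5595*s - 1.104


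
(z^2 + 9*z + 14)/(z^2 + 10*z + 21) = (z + 2)/(z + 3)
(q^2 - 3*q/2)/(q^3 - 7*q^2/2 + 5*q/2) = (2*q - 3)/(2*q^2 - 7*q + 5)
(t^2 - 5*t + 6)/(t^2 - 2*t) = (t - 3)/t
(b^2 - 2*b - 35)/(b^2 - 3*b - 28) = (b + 5)/(b + 4)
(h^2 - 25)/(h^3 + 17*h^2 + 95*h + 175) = (h - 5)/(h^2 + 12*h + 35)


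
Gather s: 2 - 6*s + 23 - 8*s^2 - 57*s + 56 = -8*s^2 - 63*s + 81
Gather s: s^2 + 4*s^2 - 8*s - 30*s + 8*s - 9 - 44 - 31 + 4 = 5*s^2 - 30*s - 80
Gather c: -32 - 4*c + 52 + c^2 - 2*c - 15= c^2 - 6*c + 5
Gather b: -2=-2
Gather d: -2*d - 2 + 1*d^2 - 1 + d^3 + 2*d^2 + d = d^3 + 3*d^2 - d - 3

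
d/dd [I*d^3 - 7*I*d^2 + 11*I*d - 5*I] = I*(3*d^2 - 14*d + 11)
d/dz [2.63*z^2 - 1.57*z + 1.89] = 5.26*z - 1.57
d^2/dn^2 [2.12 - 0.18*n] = 0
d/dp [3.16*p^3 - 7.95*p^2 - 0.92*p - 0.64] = 9.48*p^2 - 15.9*p - 0.92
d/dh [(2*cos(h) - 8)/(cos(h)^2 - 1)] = 2*(cos(h)^2 - 8*cos(h) + 1)/sin(h)^3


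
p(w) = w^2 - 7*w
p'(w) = 2*w - 7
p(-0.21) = 1.51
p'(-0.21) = -7.42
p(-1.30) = 10.79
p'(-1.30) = -9.60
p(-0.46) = 3.43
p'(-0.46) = -7.92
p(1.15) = -6.73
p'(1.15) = -4.70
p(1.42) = -7.92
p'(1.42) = -4.16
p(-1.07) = 8.63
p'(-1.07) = -9.14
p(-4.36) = 49.53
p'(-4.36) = -15.72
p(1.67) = -8.90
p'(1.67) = -3.66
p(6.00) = -6.00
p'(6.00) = 5.00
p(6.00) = -6.00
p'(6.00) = 5.00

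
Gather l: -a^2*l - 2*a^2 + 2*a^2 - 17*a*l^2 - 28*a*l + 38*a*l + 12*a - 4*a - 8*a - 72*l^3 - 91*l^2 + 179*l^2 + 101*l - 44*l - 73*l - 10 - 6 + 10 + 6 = -72*l^3 + l^2*(88 - 17*a) + l*(-a^2 + 10*a - 16)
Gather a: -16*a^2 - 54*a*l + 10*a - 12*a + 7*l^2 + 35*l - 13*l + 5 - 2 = -16*a^2 + a*(-54*l - 2) + 7*l^2 + 22*l + 3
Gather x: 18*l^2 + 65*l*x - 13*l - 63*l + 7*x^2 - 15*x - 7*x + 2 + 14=18*l^2 - 76*l + 7*x^2 + x*(65*l - 22) + 16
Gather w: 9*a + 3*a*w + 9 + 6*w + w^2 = 9*a + w^2 + w*(3*a + 6) + 9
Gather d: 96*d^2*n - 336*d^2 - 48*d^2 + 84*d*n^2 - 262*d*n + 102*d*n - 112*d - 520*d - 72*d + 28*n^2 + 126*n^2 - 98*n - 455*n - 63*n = d^2*(96*n - 384) + d*(84*n^2 - 160*n - 704) + 154*n^2 - 616*n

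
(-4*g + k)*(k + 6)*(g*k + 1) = -4*g^2*k^2 - 24*g^2*k + g*k^3 + 6*g*k^2 - 4*g*k - 24*g + k^2 + 6*k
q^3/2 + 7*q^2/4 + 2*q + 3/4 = (q/2 + 1/2)*(q + 1)*(q + 3/2)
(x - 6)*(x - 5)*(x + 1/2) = x^3 - 21*x^2/2 + 49*x/2 + 15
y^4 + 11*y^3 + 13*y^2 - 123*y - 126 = (y - 3)*(y + 1)*(y + 6)*(y + 7)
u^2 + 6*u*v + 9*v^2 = (u + 3*v)^2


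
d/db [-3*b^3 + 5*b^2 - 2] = b*(10 - 9*b)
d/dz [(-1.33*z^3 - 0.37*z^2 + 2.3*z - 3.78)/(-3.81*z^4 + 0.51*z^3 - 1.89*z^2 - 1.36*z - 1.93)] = (-5.0673*z^6 - 2.8194*z^5 + 28.9914*z^4 - 56.3356*z^3 + 18.3343*z^2 - 12.8602*z - 9.5798)/(14.5161*z^8 - 3.8862*z^7 + 14.6619*z^6 + 8.4354*z^5 + 16.8915*z^4 + 3.1722*z^3 + 9.145*z^2 + 5.2496*z + 3.7249)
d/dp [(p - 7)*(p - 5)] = 2*p - 12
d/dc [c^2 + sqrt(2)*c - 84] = 2*c + sqrt(2)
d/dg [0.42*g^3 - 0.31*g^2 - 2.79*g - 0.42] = 1.26*g^2 - 0.62*g - 2.79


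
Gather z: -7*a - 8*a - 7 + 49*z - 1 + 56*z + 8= -15*a + 105*z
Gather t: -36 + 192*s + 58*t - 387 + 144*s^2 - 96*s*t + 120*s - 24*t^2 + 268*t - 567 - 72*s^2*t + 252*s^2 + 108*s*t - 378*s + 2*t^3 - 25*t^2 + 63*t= 396*s^2 - 66*s + 2*t^3 - 49*t^2 + t*(-72*s^2 + 12*s + 389) - 990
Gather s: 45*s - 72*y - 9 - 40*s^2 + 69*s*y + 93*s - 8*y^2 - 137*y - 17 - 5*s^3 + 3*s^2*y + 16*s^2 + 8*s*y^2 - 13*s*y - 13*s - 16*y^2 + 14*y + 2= -5*s^3 + s^2*(3*y - 24) + s*(8*y^2 + 56*y + 125) - 24*y^2 - 195*y - 24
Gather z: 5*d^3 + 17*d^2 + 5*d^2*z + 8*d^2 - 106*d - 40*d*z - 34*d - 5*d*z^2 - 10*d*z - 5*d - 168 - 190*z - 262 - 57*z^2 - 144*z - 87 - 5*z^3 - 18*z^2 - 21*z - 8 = 5*d^3 + 25*d^2 - 145*d - 5*z^3 + z^2*(-5*d - 75) + z*(5*d^2 - 50*d - 355) - 525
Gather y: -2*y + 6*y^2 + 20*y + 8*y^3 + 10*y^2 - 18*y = 8*y^3 + 16*y^2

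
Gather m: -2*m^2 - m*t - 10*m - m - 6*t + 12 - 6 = -2*m^2 + m*(-t - 11) - 6*t + 6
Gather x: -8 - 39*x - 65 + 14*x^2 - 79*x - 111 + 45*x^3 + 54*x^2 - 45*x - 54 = 45*x^3 + 68*x^2 - 163*x - 238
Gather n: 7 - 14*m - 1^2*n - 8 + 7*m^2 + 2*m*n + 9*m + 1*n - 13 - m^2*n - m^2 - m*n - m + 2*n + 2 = 6*m^2 - 6*m + n*(-m^2 + m + 2) - 12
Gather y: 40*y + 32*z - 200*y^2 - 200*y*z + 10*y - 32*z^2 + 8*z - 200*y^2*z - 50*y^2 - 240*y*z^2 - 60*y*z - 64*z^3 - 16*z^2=y^2*(-200*z - 250) + y*(-240*z^2 - 260*z + 50) - 64*z^3 - 48*z^2 + 40*z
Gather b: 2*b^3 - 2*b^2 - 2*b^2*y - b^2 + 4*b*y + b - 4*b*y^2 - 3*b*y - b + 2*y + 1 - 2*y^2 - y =2*b^3 + b^2*(-2*y - 3) + b*(-4*y^2 + y) - 2*y^2 + y + 1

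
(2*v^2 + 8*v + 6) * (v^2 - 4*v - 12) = 2*v^4 - 50*v^2 - 120*v - 72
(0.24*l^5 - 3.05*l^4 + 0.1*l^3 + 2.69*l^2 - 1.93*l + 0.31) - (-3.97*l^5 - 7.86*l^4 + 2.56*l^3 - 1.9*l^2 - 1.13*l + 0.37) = 4.21*l^5 + 4.81*l^4 - 2.46*l^3 + 4.59*l^2 - 0.8*l - 0.06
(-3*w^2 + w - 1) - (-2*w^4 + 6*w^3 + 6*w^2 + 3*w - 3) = 2*w^4 - 6*w^3 - 9*w^2 - 2*w + 2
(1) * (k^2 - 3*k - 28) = k^2 - 3*k - 28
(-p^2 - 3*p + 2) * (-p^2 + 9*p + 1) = p^4 - 6*p^3 - 30*p^2 + 15*p + 2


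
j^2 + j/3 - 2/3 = (j - 2/3)*(j + 1)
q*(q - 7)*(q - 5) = q^3 - 12*q^2 + 35*q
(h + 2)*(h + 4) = h^2 + 6*h + 8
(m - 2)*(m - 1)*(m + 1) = m^3 - 2*m^2 - m + 2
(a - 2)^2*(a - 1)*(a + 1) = a^4 - 4*a^3 + 3*a^2 + 4*a - 4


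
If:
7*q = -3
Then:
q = -3/7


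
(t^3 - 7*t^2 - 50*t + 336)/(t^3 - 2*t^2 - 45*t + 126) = (t - 8)/(t - 3)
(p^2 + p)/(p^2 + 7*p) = (p + 1)/(p + 7)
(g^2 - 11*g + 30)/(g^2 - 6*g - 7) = (-g^2 + 11*g - 30)/(-g^2 + 6*g + 7)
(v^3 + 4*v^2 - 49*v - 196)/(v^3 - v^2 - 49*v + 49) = (v + 4)/(v - 1)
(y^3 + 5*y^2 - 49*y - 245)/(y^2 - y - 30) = (y^2 - 49)/(y - 6)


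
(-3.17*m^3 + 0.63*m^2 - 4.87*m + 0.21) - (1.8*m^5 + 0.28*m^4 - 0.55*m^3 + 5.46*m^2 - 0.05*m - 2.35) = -1.8*m^5 - 0.28*m^4 - 2.62*m^3 - 4.83*m^2 - 4.82*m + 2.56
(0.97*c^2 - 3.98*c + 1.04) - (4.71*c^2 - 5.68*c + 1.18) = -3.74*c^2 + 1.7*c - 0.14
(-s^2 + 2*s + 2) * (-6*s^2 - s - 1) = 6*s^4 - 11*s^3 - 13*s^2 - 4*s - 2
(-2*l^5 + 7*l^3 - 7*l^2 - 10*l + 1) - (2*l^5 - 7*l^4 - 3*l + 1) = -4*l^5 + 7*l^4 + 7*l^3 - 7*l^2 - 7*l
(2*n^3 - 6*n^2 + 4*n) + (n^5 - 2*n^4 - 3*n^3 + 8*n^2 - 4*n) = n^5 - 2*n^4 - n^3 + 2*n^2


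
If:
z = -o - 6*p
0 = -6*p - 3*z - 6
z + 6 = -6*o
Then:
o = -6/13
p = 8/13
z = -42/13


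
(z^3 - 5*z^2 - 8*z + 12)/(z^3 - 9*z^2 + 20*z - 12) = (z + 2)/(z - 2)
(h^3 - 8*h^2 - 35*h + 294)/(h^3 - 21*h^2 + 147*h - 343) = (h + 6)/(h - 7)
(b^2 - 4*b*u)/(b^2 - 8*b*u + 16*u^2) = b/(b - 4*u)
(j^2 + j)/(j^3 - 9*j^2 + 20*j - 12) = j*(j + 1)/(j^3 - 9*j^2 + 20*j - 12)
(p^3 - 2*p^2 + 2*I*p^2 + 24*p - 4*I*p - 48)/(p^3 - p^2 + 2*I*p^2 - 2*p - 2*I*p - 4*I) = (p^2 + 2*I*p + 24)/(p^2 + p*(1 + 2*I) + 2*I)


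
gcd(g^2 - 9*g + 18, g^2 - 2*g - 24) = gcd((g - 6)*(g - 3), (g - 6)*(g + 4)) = g - 6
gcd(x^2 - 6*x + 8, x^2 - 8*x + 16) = x - 4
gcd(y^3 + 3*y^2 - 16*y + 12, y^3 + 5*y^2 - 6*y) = y^2 + 5*y - 6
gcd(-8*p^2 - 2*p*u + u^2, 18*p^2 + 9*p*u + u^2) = 1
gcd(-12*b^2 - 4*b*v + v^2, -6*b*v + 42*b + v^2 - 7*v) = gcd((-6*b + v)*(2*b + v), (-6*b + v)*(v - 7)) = -6*b + v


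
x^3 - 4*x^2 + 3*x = x*(x - 3)*(x - 1)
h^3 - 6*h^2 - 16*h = h*(h - 8)*(h + 2)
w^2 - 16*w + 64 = (w - 8)^2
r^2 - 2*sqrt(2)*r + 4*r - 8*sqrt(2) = (r + 4)*(r - 2*sqrt(2))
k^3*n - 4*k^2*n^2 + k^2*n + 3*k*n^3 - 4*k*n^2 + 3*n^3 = (k - 3*n)*(k - n)*(k*n + n)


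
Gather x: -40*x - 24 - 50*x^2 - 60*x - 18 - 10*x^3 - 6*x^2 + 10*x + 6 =-10*x^3 - 56*x^2 - 90*x - 36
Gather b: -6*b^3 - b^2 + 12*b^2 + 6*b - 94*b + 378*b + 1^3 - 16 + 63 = -6*b^3 + 11*b^2 + 290*b + 48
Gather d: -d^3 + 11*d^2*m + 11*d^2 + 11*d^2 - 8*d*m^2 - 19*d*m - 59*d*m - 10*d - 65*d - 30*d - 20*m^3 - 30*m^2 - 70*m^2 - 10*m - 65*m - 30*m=-d^3 + d^2*(11*m + 22) + d*(-8*m^2 - 78*m - 105) - 20*m^3 - 100*m^2 - 105*m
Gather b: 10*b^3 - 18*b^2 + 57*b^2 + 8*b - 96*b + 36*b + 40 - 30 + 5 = 10*b^3 + 39*b^2 - 52*b + 15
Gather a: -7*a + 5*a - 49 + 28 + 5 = -2*a - 16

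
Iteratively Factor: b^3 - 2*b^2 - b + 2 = (b - 1)*(b^2 - b - 2) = (b - 1)*(b + 1)*(b - 2)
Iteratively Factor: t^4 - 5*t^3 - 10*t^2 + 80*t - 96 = (t - 3)*(t^3 - 2*t^2 - 16*t + 32) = (t - 3)*(t - 2)*(t^2 - 16) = (t - 4)*(t - 3)*(t - 2)*(t + 4)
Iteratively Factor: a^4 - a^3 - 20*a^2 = (a - 5)*(a^3 + 4*a^2) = (a - 5)*(a + 4)*(a^2) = a*(a - 5)*(a + 4)*(a)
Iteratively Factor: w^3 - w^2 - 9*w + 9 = (w - 3)*(w^2 + 2*w - 3) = (w - 3)*(w - 1)*(w + 3)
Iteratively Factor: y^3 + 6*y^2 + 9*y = (y + 3)*(y^2 + 3*y) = y*(y + 3)*(y + 3)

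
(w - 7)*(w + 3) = w^2 - 4*w - 21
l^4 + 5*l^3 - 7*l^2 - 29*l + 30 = (l - 2)*(l - 1)*(l + 3)*(l + 5)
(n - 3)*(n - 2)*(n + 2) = n^3 - 3*n^2 - 4*n + 12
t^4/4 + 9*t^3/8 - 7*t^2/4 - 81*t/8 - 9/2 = (t/4 + 1)*(t - 3)*(t + 1/2)*(t + 3)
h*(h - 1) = h^2 - h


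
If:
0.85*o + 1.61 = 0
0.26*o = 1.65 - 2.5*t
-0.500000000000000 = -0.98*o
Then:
No Solution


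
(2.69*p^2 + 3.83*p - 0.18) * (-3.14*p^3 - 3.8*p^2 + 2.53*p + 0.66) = -8.4466*p^5 - 22.2482*p^4 - 7.1831*p^3 + 12.1493*p^2 + 2.0724*p - 0.1188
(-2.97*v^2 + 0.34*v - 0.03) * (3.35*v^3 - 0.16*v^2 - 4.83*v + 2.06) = -9.9495*v^5 + 1.6142*v^4 + 14.1902*v^3 - 7.7556*v^2 + 0.8453*v - 0.0618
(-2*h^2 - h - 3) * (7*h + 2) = -14*h^3 - 11*h^2 - 23*h - 6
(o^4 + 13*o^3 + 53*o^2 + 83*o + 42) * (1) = o^4 + 13*o^3 + 53*o^2 + 83*o + 42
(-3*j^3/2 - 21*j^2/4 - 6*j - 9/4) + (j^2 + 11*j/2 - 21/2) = -3*j^3/2 - 17*j^2/4 - j/2 - 51/4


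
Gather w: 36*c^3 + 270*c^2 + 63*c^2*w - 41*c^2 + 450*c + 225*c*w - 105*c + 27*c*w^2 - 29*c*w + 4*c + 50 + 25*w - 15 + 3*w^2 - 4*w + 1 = 36*c^3 + 229*c^2 + 349*c + w^2*(27*c + 3) + w*(63*c^2 + 196*c + 21) + 36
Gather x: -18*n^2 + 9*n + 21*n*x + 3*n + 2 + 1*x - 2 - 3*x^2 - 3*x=-18*n^2 + 12*n - 3*x^2 + x*(21*n - 2)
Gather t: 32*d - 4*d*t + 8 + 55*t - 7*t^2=32*d - 7*t^2 + t*(55 - 4*d) + 8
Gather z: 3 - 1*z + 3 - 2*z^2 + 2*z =-2*z^2 + z + 6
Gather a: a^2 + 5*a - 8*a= a^2 - 3*a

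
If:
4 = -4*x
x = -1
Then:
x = -1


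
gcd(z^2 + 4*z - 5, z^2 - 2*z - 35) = z + 5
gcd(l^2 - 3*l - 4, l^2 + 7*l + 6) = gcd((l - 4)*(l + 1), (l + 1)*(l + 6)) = l + 1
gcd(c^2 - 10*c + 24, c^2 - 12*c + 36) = c - 6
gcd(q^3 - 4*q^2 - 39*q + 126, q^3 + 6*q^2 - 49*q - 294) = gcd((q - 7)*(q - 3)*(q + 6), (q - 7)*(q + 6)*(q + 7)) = q^2 - q - 42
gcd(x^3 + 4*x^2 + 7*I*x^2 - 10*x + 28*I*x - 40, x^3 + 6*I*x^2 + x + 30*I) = x + 5*I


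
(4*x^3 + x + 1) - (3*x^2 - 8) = 4*x^3 - 3*x^2 + x + 9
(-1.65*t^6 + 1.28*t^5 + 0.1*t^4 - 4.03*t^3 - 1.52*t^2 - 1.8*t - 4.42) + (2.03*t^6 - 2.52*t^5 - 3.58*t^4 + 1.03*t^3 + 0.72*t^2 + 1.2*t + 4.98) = 0.38*t^6 - 1.24*t^5 - 3.48*t^4 - 3.0*t^3 - 0.8*t^2 - 0.6*t + 0.56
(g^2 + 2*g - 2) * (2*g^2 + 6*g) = 2*g^4 + 10*g^3 + 8*g^2 - 12*g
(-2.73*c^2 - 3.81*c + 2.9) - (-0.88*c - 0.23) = -2.73*c^2 - 2.93*c + 3.13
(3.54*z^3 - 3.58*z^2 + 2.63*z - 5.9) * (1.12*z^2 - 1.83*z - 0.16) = 3.9648*z^5 - 10.4878*z^4 + 8.9306*z^3 - 10.8481*z^2 + 10.3762*z + 0.944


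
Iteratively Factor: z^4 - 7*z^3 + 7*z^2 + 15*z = (z - 3)*(z^3 - 4*z^2 - 5*z) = (z - 3)*(z + 1)*(z^2 - 5*z) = (z - 5)*(z - 3)*(z + 1)*(z)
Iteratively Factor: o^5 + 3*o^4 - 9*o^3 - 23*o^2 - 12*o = (o + 4)*(o^4 - o^3 - 5*o^2 - 3*o) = o*(o + 4)*(o^3 - o^2 - 5*o - 3) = o*(o + 1)*(o + 4)*(o^2 - 2*o - 3) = o*(o - 3)*(o + 1)*(o + 4)*(o + 1)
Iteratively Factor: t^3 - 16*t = (t)*(t^2 - 16) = t*(t - 4)*(t + 4)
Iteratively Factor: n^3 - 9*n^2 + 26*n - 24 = (n - 2)*(n^2 - 7*n + 12) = (n - 4)*(n - 2)*(n - 3)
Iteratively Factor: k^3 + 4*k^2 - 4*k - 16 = (k + 4)*(k^2 - 4) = (k - 2)*(k + 4)*(k + 2)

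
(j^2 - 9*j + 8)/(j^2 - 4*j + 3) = (j - 8)/(j - 3)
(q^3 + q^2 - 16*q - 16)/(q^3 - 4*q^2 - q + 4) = (q + 4)/(q - 1)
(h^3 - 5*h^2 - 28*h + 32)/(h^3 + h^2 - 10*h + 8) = (h - 8)/(h - 2)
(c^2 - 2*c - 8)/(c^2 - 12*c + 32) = (c + 2)/(c - 8)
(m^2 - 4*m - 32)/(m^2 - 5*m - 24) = (m + 4)/(m + 3)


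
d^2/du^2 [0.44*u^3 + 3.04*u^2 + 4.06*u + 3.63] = 2.64*u + 6.08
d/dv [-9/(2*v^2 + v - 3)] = 9*(4*v + 1)/(2*v^2 + v - 3)^2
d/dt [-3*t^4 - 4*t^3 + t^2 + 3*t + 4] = -12*t^3 - 12*t^2 + 2*t + 3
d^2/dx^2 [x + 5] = 0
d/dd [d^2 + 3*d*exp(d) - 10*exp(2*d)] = 3*d*exp(d) + 2*d - 20*exp(2*d) + 3*exp(d)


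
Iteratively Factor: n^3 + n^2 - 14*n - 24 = (n + 2)*(n^2 - n - 12) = (n + 2)*(n + 3)*(n - 4)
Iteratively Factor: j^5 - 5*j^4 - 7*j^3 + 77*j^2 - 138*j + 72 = (j + 4)*(j^4 - 9*j^3 + 29*j^2 - 39*j + 18) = (j - 1)*(j + 4)*(j^3 - 8*j^2 + 21*j - 18) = (j - 2)*(j - 1)*(j + 4)*(j^2 - 6*j + 9) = (j - 3)*(j - 2)*(j - 1)*(j + 4)*(j - 3)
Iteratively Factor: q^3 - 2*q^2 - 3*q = (q)*(q^2 - 2*q - 3) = q*(q - 3)*(q + 1)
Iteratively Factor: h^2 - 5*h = (h - 5)*(h)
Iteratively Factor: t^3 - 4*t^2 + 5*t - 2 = (t - 1)*(t^2 - 3*t + 2) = (t - 2)*(t - 1)*(t - 1)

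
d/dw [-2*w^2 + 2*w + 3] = 2 - 4*w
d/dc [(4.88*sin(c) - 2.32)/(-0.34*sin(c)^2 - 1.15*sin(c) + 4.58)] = (1.6592*sin(c)^2 - 1.5776*sin(c) + 19.6824)*cos(c)/(0.1156*sin(c)^4 + 0.782*sin(c)^3 - 1.7919*sin(c)^2 - 10.534*sin(c) + 20.9764)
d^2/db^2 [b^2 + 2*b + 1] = 2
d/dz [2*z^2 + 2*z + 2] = 4*z + 2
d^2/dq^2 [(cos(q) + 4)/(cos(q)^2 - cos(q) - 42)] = (9*sin(q)^4*cos(q) + 17*sin(q)^4 - 644*sin(q)^2 + 1546*cos(q) + 123*cos(3*q)/2 - cos(5*q)/2 + 367)/(sin(q)^2 + cos(q) + 41)^3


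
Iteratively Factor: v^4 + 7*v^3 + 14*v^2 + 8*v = (v)*(v^3 + 7*v^2 + 14*v + 8) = v*(v + 2)*(v^2 + 5*v + 4) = v*(v + 2)*(v + 4)*(v + 1)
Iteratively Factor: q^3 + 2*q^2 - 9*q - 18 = (q + 3)*(q^2 - q - 6) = (q + 2)*(q + 3)*(q - 3)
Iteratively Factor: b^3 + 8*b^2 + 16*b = (b + 4)*(b^2 + 4*b) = (b + 4)^2*(b)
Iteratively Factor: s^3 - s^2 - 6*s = (s - 3)*(s^2 + 2*s) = (s - 3)*(s + 2)*(s)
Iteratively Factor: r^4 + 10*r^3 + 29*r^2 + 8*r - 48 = (r + 4)*(r^3 + 6*r^2 + 5*r - 12) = (r + 3)*(r + 4)*(r^2 + 3*r - 4) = (r + 3)*(r + 4)^2*(r - 1)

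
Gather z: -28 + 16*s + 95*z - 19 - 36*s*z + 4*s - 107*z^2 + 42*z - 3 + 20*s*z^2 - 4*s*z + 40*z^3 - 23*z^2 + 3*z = 20*s + 40*z^3 + z^2*(20*s - 130) + z*(140 - 40*s) - 50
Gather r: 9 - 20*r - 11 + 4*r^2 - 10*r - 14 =4*r^2 - 30*r - 16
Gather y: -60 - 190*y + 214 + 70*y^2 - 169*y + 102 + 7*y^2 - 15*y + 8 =77*y^2 - 374*y + 264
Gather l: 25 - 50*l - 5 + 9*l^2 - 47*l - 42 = 9*l^2 - 97*l - 22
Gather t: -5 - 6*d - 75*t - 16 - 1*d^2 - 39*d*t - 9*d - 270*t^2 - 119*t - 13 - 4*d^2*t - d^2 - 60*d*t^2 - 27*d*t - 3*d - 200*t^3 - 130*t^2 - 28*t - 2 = -2*d^2 - 18*d - 200*t^3 + t^2*(-60*d - 400) + t*(-4*d^2 - 66*d - 222) - 36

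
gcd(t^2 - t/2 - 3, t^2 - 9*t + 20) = 1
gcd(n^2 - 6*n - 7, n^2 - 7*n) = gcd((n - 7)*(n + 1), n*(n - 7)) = n - 7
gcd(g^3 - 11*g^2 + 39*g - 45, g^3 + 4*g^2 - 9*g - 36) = g - 3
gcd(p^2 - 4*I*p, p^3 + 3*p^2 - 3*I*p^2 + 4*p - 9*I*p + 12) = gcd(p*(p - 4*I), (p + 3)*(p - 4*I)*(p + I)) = p - 4*I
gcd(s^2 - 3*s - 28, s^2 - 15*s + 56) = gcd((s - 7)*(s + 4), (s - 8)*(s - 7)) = s - 7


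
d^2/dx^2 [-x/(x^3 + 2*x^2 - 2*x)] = 6*(-x^2 - 2*x - 2)/(x^6 + 6*x^5 + 6*x^4 - 16*x^3 - 12*x^2 + 24*x - 8)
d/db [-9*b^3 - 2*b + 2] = -27*b^2 - 2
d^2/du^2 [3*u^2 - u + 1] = 6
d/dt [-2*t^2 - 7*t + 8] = -4*t - 7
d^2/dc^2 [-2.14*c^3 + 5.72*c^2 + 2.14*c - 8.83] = 11.44 - 12.84*c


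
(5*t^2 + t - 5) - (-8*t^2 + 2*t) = 13*t^2 - t - 5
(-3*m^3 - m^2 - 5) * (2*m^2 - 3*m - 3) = -6*m^5 + 7*m^4 + 12*m^3 - 7*m^2 + 15*m + 15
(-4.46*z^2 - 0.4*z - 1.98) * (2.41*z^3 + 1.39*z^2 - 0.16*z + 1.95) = -10.7486*z^5 - 7.1634*z^4 - 4.6142*z^3 - 11.3852*z^2 - 0.4632*z - 3.861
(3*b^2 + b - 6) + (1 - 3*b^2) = b - 5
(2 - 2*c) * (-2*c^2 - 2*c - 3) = 4*c^3 + 2*c - 6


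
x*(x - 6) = x^2 - 6*x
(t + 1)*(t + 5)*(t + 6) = t^3 + 12*t^2 + 41*t + 30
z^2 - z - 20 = (z - 5)*(z + 4)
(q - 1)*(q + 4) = q^2 + 3*q - 4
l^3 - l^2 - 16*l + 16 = (l - 4)*(l - 1)*(l + 4)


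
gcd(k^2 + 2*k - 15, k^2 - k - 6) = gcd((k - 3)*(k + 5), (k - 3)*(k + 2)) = k - 3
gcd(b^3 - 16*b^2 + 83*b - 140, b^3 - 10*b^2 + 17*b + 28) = b^2 - 11*b + 28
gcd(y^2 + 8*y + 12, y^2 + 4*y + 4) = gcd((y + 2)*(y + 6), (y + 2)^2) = y + 2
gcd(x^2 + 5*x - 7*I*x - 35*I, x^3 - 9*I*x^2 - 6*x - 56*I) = x - 7*I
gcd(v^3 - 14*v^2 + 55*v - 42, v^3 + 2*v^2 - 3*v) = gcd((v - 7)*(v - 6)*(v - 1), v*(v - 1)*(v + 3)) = v - 1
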